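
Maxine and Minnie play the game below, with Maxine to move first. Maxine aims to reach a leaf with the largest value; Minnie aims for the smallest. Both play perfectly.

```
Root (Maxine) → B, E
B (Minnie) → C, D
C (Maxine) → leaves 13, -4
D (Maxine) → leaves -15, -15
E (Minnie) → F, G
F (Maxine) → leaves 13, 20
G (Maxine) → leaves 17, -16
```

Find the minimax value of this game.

17

C (Maxine): max(13, -4) = 13
D (Maxine): max(-15, -15) = -15
B (Minnie): min(13, -15) = -15
F (Maxine): max(13, 20) = 20
G (Maxine): max(17, -16) = 17
E (Minnie): min(20, 17) = 17
Root (Maxine): max(-15, 17) = 17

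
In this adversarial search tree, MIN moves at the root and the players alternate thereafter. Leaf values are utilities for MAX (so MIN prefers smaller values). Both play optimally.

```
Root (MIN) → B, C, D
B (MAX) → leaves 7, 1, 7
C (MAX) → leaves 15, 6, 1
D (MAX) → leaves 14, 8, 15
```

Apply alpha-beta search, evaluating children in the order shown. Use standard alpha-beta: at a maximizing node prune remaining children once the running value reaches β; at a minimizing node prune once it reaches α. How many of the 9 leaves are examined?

5

B [α=-∞,β=+∞]: v=7
C [α=-∞,β=7]: v=15 after child 1 ≥ β → β-cutoff, skip 2
D [α=-∞,β=7]: v=14 after child 1 ≥ β → β-cutoff, skip 2
Root [α=-∞,β=+∞]: v=7
Leaves evaluated: 5 of 9.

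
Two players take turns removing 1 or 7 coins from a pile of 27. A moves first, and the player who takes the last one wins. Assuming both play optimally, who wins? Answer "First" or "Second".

First

W/L table (W = player to move can force a win):
i:   0  1  2  3  4  5  6  7  8  9 10 11 12 13 14 15 16 17 18 19 20 21 22 23 24 25 26 27
     L  W  L  W  L  W  L  W  L  W  L  W  L  W  L  W  L  W  L  W  L  W  L  W  L  W  L  W
Position 27 is W, so the first player wins.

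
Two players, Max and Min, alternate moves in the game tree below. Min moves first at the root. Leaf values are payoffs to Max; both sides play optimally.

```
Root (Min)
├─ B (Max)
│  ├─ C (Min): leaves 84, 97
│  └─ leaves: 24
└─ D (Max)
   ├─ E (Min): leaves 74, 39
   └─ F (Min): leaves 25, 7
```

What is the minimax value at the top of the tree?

C (Min): min(84, 97) = 84
B (Max): max(84, 24) = 84
E (Min): min(74, 39) = 39
F (Min): min(25, 7) = 7
D (Max): max(39, 7) = 39
Root (Min): min(84, 39) = 39

39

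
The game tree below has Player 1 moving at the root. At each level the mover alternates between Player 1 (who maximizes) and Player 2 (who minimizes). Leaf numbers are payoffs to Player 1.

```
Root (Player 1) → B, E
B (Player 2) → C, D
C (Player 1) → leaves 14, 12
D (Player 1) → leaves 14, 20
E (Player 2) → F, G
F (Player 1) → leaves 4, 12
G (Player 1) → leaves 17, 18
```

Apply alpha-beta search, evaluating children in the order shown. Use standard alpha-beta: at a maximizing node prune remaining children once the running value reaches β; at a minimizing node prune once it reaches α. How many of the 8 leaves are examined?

C [α=-∞,β=+∞]: v=14
D [α=-∞,β=14]: v=14 after child 1 ≥ β → β-cutoff, skip 1
B [α=-∞,β=+∞]: v=14
F [α=14,β=+∞]: v=12
E [α=14,β=+∞]: v=12 after child 1 ≤ α → α-cutoff, skip 1
Root [α=-∞,β=+∞]: v=14
Leaves evaluated: 5 of 8.

5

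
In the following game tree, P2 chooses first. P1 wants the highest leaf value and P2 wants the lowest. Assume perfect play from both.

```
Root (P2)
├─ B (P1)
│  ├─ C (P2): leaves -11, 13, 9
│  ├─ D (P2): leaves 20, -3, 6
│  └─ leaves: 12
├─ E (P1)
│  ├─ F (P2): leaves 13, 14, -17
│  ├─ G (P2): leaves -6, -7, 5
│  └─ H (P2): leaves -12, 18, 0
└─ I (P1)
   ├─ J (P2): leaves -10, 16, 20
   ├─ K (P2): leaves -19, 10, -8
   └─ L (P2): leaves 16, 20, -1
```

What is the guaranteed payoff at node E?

F: min(13, 14, -17) = -17
G: min(-6, -7, 5) = -7
H: min(-12, 18, 0) = -12
E: max(-17, -7, -12) = -7

-7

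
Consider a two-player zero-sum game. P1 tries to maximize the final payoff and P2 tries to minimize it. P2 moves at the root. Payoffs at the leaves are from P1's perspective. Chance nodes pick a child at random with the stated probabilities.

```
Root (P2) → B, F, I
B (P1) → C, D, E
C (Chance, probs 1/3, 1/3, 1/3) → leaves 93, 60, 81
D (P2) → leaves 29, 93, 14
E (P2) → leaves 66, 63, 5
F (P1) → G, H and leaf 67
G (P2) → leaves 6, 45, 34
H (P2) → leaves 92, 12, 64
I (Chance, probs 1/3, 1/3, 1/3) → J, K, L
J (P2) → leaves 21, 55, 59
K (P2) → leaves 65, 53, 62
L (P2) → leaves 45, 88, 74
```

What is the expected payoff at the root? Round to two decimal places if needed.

C (Chance): 1/3·93 + 1/3·60 + 1/3·81 = 78
D (P2): min(29, 93, 14) = 14
E (P2): min(66, 63, 5) = 5
B (P1): max(78, 14, 5) = 78
G (P2): min(6, 45, 34) = 6
H (P2): min(92, 12, 64) = 12
F (P1): max(6, 12, 67) = 67
J (P2): min(21, 55, 59) = 21
K (P2): min(65, 53, 62) = 53
L (P2): min(45, 88, 74) = 45
I (Chance): 1/3·21 + 1/3·53 + 1/3·45 = 39.67
Root (P2): min(78, 67, 39.67) = 39.67

39.67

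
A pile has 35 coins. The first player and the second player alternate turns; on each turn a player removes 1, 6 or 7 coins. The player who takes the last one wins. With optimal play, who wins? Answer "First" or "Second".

Positions where the player to move wins (W) vs loses (L):
i:   0  1  2  3  4  5  6  7  8  9 10 11 12 13 14 15 16 17 18 19 20 21 22 23 24 25 26 27 28 29 30 31 32 33 34 35
     L  W  L  W  L  W  W  W  W  W  W  W  L  W  L  W  L  W  W  W  W  W  W  W  L  W  L  W  L  W  W  W  W  W  W  W
Position 35 is W, so the first player wins.

First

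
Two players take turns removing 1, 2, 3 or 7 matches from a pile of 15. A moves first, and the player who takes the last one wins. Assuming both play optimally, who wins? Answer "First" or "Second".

First

Positions where the player to move wins (W) vs loses (L):
i:   0  1  2  3  4  5  6  7  8  9 10 11 12 13 14 15
     L  W  W  W  L  W  W  W  L  W  W  W  L  W  W  W
Position 15 is W, so the first player wins.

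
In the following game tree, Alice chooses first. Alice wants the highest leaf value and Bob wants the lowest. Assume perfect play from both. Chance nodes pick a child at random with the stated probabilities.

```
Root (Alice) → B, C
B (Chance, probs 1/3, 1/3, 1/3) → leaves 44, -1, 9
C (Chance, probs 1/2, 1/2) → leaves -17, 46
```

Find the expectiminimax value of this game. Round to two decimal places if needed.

B (Chance): 1/3·44 + 1/3·-1 + 1/3·9 = 17.33
C (Chance): 1/2·-17 + 1/2·46 = 14.5
Root (Alice): max(17.33, 14.5) = 17.33

17.33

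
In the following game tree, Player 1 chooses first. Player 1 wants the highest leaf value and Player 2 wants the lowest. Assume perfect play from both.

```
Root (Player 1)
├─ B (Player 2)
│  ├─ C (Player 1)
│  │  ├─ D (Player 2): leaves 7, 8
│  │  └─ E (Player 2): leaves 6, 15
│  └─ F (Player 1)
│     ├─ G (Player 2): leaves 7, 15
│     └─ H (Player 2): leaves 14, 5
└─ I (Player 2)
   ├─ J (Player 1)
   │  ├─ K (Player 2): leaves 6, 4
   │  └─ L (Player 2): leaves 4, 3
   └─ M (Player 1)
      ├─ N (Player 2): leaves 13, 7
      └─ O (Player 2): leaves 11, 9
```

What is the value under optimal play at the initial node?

D (Player 2): min(7, 8) = 7
E (Player 2): min(6, 15) = 6
C (Player 1): max(7, 6) = 7
G (Player 2): min(7, 15) = 7
H (Player 2): min(14, 5) = 5
F (Player 1): max(7, 5) = 7
B (Player 2): min(7, 7) = 7
K (Player 2): min(6, 4) = 4
L (Player 2): min(4, 3) = 3
J (Player 1): max(4, 3) = 4
N (Player 2): min(13, 7) = 7
O (Player 2): min(11, 9) = 9
M (Player 1): max(7, 9) = 9
I (Player 2): min(4, 9) = 4
Root (Player 1): max(7, 4) = 7

7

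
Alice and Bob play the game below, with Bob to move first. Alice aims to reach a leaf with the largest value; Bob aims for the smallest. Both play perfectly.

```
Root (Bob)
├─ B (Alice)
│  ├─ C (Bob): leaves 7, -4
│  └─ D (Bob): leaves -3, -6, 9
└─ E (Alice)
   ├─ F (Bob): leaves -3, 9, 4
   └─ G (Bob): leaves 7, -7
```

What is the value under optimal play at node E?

-3

F: min(-3, 9, 4) = -3
G: min(7, -7) = -7
E: max(-3, -7) = -3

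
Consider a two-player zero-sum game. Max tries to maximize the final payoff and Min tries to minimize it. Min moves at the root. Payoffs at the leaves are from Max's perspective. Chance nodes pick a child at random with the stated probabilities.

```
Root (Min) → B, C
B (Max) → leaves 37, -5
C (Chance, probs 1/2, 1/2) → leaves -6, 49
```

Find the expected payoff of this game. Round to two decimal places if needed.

21.5

B (Max): max(37, -5) = 37
C (Chance): 1/2·-6 + 1/2·49 = 21.5
Root (Min): min(37, 21.5) = 21.5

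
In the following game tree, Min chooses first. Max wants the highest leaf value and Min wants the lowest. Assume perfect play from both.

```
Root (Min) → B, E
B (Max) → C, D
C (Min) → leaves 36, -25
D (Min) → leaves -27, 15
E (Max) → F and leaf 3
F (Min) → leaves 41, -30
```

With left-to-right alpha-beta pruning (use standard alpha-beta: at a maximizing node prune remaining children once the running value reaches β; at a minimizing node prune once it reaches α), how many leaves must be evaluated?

6

C [α=-∞,β=+∞]: v=-25
D [α=-25,β=+∞]: v=-27 after child 1 ≤ α → α-cutoff, skip 1
B [α=-∞,β=+∞]: v=-25
F [α=-∞,β=-25]: v=-30
E [α=-∞,β=-25]: v=3
Root [α=-∞,β=+∞]: v=-25
Leaves evaluated: 6 of 7.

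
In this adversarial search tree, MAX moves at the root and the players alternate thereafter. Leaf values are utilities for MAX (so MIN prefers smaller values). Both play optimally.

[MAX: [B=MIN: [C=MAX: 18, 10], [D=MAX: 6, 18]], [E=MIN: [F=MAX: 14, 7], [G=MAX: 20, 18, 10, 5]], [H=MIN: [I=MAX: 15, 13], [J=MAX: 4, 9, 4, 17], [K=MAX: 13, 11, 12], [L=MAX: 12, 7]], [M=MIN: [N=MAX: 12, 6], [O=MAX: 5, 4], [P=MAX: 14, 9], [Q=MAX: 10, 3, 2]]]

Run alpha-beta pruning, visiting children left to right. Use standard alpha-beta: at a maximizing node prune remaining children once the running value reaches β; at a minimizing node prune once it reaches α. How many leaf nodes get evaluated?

C [α=-∞,β=+∞]: v=18
D [α=-∞,β=18]: v=18
B [α=-∞,β=+∞]: v=18
F [α=18,β=+∞]: v=14
E [α=18,β=+∞]: v=14 after child 1 ≤ α → α-cutoff, skip 1
I [α=18,β=+∞]: v=15
H [α=18,β=+∞]: v=15 after child 1 ≤ α → α-cutoff, skip 3
N [α=18,β=+∞]: v=12
M [α=18,β=+∞]: v=12 after child 1 ≤ α → α-cutoff, skip 3
Root [α=-∞,β=+∞]: v=18
Leaves evaluated: 10 of 30.

10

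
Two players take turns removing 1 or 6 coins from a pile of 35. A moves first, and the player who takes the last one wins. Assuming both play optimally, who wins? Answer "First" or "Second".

Compute winning (W) and losing (L) positions by backward induction:
i:   0  1  2  3  4  5  6  7  8  9 10 11 12 13 14 15 16 17 18 19 20 21 22 23 24 25 26 27 28 29 30 31 32 33 34 35
     L  W  L  W  L  W  W  L  W  L  W  L  W  W  L  W  L  W  L  W  W  L  W  L  W  L  W  W  L  W  L  W  L  W  W  L
Position 35 is L, so the second player wins.

Second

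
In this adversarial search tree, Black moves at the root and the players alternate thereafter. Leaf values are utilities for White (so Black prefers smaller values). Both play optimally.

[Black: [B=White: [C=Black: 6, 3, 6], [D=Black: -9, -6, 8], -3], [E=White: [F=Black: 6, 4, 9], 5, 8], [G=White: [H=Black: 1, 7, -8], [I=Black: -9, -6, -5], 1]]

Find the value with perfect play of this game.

C (Black): min(6, 3, 6) = 3
D (Black): min(-9, -6, 8) = -9
B (White): max(3, -9, -3) = 3
F (Black): min(6, 4, 9) = 4
E (White): max(4, 5, 8) = 8
H (Black): min(1, 7, -8) = -8
I (Black): min(-9, -6, -5) = -9
G (White): max(-8, -9, 1) = 1
Root (Black): min(3, 8, 1) = 1

1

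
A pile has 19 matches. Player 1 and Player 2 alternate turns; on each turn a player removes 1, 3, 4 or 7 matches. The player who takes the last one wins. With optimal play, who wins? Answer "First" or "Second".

First

Positions where the player to move wins (W) vs loses (L):
i:   0  1  2  3  4  5  6  7  8  9 10 11 12 13 14 15 16 17 18 19
     L  W  L  W  W  W  W  W  L  W  L  W  W  W  W  W  L  W  L  W
Position 19 is W, so the first player wins.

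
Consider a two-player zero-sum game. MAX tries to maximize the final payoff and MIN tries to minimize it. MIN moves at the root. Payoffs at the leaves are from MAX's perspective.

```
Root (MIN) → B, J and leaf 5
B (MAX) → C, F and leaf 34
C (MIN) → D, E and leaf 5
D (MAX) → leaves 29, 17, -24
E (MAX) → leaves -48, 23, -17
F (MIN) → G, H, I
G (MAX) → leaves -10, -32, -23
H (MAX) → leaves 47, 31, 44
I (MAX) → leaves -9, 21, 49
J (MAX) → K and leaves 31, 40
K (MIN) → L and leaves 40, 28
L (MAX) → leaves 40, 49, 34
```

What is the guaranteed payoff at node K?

L: max(40, 49, 34) = 49
K: min(49, 40, 28) = 28

28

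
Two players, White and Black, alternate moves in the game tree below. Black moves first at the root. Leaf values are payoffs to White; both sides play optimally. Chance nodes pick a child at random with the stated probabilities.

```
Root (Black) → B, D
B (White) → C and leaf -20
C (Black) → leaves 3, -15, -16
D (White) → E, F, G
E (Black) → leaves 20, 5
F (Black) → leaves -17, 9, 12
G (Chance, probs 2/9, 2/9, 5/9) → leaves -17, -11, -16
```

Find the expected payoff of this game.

C (Black): min(3, -15, -16) = -16
B (White): max(-16, -20) = -16
E (Black): min(20, 5) = 5
F (Black): min(-17, 9, 12) = -17
G (Chance): 2/9·-17 + 2/9·-11 + 5/9·-16 = -15.11
D (White): max(5, -17, -15.11) = 5
Root (Black): min(-16, 5) = -16

-16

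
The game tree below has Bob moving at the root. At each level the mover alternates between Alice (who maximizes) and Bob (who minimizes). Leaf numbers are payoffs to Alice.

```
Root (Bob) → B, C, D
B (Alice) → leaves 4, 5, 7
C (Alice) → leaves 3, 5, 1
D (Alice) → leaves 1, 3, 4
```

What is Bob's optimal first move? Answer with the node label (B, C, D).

B (Alice): max(4, 5, 7) = 7
C (Alice): max(3, 5, 1) = 5
D (Alice): max(1, 3, 4) = 4
Root (Bob): min(7, 5, 4) = 4
Bob picks the child with the lowest value: D (value 4).

D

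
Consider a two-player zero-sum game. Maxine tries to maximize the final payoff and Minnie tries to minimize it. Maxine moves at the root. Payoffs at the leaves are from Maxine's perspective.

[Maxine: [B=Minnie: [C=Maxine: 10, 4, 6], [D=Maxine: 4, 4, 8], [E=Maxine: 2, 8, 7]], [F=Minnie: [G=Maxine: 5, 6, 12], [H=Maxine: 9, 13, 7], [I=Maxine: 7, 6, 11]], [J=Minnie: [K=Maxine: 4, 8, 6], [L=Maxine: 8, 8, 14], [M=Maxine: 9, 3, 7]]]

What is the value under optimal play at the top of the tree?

C (Maxine): max(10, 4, 6) = 10
D (Maxine): max(4, 4, 8) = 8
E (Maxine): max(2, 8, 7) = 8
B (Minnie): min(10, 8, 8) = 8
G (Maxine): max(5, 6, 12) = 12
H (Maxine): max(9, 13, 7) = 13
I (Maxine): max(7, 6, 11) = 11
F (Minnie): min(12, 13, 11) = 11
K (Maxine): max(4, 8, 6) = 8
L (Maxine): max(8, 8, 14) = 14
M (Maxine): max(9, 3, 7) = 9
J (Minnie): min(8, 14, 9) = 8
Root (Maxine): max(8, 11, 8) = 11

11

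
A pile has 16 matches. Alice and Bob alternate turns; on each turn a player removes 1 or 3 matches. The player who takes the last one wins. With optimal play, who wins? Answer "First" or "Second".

Positions where the player to move wins (W) vs loses (L):
i:   0  1  2  3  4  5  6  7  8  9 10 11 12 13 14 15 16
     L  W  L  W  L  W  L  W  L  W  L  W  L  W  L  W  L
Position 16 is L, so the second player wins.

Second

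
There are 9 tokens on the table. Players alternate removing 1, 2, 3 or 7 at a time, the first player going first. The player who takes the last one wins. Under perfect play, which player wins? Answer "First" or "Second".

First

Positions where the player to move wins (W) vs loses (L):
i:   0  1  2  3  4  5  6  7  8  9
     L  W  W  W  L  W  W  W  L  W
Position 9 is W, so the first player wins.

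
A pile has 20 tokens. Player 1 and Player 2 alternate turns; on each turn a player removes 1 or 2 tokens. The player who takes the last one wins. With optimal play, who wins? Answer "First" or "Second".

First

W/L table (W = player to move can force a win):
i:   0  1  2  3  4  5  6  7  8  9 10 11 12 13 14 15 16 17 18 19 20
     L  W  W  L  W  W  L  W  W  L  W  W  L  W  W  L  W  W  L  W  W
Position 20 is W, so the first player wins.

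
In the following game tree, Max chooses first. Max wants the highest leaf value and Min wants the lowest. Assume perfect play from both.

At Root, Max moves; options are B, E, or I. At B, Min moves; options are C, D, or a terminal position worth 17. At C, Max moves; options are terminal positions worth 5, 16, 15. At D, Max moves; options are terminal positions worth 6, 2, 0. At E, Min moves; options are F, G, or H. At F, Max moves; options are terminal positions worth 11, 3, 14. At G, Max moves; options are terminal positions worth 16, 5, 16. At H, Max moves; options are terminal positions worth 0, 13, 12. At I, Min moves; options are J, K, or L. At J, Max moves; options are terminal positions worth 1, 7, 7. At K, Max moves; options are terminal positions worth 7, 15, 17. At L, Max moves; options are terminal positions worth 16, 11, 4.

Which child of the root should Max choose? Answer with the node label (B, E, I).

C (Max): max(5, 16, 15) = 16
D (Max): max(6, 2, 0) = 6
B (Min): min(16, 6, 17) = 6
F (Max): max(11, 3, 14) = 14
G (Max): max(16, 5, 16) = 16
H (Max): max(0, 13, 12) = 13
E (Min): min(14, 16, 13) = 13
J (Max): max(1, 7, 7) = 7
K (Max): max(7, 15, 17) = 17
L (Max): max(16, 11, 4) = 16
I (Min): min(7, 17, 16) = 7
Root (Max): max(6, 13, 7) = 13
Max picks the child with the highest value: E (value 13).

E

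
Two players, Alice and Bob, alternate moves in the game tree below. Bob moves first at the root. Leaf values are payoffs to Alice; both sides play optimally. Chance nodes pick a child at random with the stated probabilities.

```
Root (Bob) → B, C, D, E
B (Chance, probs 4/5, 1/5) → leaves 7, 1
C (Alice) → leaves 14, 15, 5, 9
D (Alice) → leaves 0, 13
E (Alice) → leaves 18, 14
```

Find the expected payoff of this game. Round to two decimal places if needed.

B (Chance): 4/5·7 + 1/5·1 = 5.8
C (Alice): max(14, 15, 5, 9) = 15
D (Alice): max(0, 13) = 13
E (Alice): max(18, 14) = 18
Root (Bob): min(5.8, 15, 13, 18) = 5.8

5.8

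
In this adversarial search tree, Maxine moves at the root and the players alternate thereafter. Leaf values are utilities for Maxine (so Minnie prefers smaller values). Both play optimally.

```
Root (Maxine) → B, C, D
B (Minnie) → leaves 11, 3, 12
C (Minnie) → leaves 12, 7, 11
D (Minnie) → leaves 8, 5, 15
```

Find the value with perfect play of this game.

B (Minnie): min(11, 3, 12) = 3
C (Minnie): min(12, 7, 11) = 7
D (Minnie): min(8, 5, 15) = 5
Root (Maxine): max(3, 7, 5) = 7

7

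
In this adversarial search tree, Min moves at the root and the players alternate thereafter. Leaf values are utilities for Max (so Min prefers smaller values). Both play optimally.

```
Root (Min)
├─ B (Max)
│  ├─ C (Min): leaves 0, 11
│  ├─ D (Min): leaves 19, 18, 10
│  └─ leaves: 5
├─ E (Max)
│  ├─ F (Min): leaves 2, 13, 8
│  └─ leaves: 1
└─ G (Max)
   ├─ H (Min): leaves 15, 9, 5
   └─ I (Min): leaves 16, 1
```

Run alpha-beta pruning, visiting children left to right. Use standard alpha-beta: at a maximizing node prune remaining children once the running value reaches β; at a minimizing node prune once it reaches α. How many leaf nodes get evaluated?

13

C [α=-∞,β=+∞]: v=0
D [α=0,β=+∞]: v=10
B [α=-∞,β=+∞]: v=10
F [α=-∞,β=10]: v=2
E [α=-∞,β=10]: v=2
H [α=-∞,β=2]: v=5
G [α=-∞,β=2]: v=5 after child 1 ≥ β → β-cutoff, skip 1
Root [α=-∞,β=+∞]: v=2
Leaves evaluated: 13 of 15.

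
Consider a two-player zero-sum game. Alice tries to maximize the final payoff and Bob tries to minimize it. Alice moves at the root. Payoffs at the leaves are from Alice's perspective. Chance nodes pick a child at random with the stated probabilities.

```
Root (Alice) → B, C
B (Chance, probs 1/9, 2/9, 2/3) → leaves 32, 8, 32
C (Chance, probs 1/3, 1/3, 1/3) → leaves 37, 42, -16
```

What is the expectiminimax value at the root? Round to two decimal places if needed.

26.67

B (Chance): 1/9·32 + 2/9·8 + 2/3·32 = 26.67
C (Chance): 1/3·37 + 1/3·42 + 1/3·-16 = 21
Root (Alice): max(26.67, 21) = 26.67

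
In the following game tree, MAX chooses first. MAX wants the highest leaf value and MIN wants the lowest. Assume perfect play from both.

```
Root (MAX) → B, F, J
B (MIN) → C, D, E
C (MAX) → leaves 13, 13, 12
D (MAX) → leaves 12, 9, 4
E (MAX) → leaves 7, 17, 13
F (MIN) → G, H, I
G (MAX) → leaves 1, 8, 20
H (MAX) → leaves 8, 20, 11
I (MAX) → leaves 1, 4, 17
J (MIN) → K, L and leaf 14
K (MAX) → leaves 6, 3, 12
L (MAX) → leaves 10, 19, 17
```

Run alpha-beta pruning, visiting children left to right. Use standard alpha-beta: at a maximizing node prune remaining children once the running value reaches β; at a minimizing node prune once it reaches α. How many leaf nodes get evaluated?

19

C [α=-∞,β=+∞]: v=13
D [α=-∞,β=13]: v=12
E [α=-∞,β=12]: v=17 after child 2 ≥ β → β-cutoff, skip 1
B [α=-∞,β=+∞]: v=12
G [α=12,β=+∞]: v=20
H [α=12,β=20]: v=20 after child 2 ≥ β → β-cutoff, skip 1
I [α=12,β=20]: v=17
F [α=12,β=+∞]: v=17
K [α=17,β=+∞]: v=12
J [α=17,β=+∞]: v=12 after child 1 ≤ α → α-cutoff, skip 2
Root [α=-∞,β=+∞]: v=17
Leaves evaluated: 19 of 25.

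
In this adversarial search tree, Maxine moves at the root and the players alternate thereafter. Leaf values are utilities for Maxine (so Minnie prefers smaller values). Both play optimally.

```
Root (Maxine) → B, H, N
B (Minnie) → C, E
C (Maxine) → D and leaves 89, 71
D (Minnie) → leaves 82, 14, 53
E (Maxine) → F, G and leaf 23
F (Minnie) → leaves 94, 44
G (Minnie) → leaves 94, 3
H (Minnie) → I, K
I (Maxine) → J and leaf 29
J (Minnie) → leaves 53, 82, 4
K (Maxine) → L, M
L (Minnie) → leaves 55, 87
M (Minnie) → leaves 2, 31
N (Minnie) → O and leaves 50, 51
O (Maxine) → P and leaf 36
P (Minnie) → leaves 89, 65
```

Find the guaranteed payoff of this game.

50

D (Minnie): min(82, 14, 53) = 14
C (Maxine): max(14, 89, 71) = 89
F (Minnie): min(94, 44) = 44
G (Minnie): min(94, 3) = 3
E (Maxine): max(44, 3, 23) = 44
B (Minnie): min(89, 44) = 44
J (Minnie): min(53, 82, 4) = 4
I (Maxine): max(4, 29) = 29
L (Minnie): min(55, 87) = 55
M (Minnie): min(2, 31) = 2
K (Maxine): max(55, 2) = 55
H (Minnie): min(29, 55) = 29
P (Minnie): min(89, 65) = 65
O (Maxine): max(65, 36) = 65
N (Minnie): min(65, 50, 51) = 50
Root (Maxine): max(44, 29, 50) = 50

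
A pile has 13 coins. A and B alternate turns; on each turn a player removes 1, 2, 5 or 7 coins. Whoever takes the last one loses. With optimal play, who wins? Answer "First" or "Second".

Mark each pile size as W (mover wins) or L (mover loses):
i:   0  1  2  3  4  5  6  7  8  9 10 11 12 13
     W  L  W  W  L  W  W  L  W  W  L  W  W  L
Position 13 is L, so the second player wins.

Second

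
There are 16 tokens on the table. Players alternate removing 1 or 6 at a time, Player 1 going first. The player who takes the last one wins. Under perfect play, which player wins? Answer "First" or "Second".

Second

Mark each pile size as W (mover wins) or L (mover loses):
i:   0  1  2  3  4  5  6  7  8  9 10 11 12 13 14 15 16
     L  W  L  W  L  W  W  L  W  L  W  L  W  W  L  W  L
Position 16 is L, so the second player wins.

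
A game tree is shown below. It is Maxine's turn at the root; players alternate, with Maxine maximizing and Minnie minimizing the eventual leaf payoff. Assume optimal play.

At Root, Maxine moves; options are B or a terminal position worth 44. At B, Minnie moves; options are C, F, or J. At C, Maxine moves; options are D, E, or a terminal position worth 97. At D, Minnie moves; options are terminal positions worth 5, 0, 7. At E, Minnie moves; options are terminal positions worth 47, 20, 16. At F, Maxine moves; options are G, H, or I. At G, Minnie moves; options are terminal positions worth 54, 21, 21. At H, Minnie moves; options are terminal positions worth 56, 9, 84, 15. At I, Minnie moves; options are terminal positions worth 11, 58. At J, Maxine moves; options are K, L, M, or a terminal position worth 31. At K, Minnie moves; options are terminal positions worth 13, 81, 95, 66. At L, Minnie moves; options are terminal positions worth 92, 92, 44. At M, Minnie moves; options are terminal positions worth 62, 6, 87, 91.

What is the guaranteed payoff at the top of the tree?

44

D (Minnie): min(5, 0, 7) = 0
E (Minnie): min(47, 20, 16) = 16
C (Maxine): max(0, 16, 97) = 97
G (Minnie): min(54, 21, 21) = 21
H (Minnie): min(56, 9, 84, 15) = 9
I (Minnie): min(11, 58) = 11
F (Maxine): max(21, 9, 11) = 21
K (Minnie): min(13, 81, 95, 66) = 13
L (Minnie): min(92, 92, 44) = 44
M (Minnie): min(62, 6, 87, 91) = 6
J (Maxine): max(13, 44, 6, 31) = 44
B (Minnie): min(97, 21, 44) = 21
Root (Maxine): max(21, 44) = 44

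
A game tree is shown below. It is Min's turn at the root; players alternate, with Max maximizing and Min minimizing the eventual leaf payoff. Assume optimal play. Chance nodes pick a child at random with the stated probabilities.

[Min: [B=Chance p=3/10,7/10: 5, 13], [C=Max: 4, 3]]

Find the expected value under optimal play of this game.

B (Chance): 3/10·5 + 7/10·13 = 10.6
C (Max): max(4, 3) = 4
Root (Min): min(10.6, 4) = 4

4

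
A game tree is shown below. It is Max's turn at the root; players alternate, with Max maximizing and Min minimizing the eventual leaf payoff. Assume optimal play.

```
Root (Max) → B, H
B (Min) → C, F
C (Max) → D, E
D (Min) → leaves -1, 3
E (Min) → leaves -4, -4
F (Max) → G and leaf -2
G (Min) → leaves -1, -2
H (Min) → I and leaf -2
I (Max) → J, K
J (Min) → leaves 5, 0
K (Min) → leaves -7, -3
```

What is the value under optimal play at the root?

-2

D (Min): min(-1, 3) = -1
E (Min): min(-4, -4) = -4
C (Max): max(-1, -4) = -1
G (Min): min(-1, -2) = -2
F (Max): max(-2, -2) = -2
B (Min): min(-1, -2) = -2
J (Min): min(5, 0) = 0
K (Min): min(-7, -3) = -7
I (Max): max(0, -7) = 0
H (Min): min(0, -2) = -2
Root (Max): max(-2, -2) = -2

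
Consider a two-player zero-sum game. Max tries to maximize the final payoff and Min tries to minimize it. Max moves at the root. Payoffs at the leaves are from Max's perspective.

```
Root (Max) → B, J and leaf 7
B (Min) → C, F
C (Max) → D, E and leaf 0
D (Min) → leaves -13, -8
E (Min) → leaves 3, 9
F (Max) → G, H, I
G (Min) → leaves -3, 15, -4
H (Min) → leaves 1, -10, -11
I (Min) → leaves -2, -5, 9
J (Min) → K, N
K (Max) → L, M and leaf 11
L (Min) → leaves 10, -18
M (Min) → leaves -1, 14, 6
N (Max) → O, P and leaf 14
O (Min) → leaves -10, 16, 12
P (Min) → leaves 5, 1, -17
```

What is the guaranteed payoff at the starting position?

D (Min): min(-13, -8) = -13
E (Min): min(3, 9) = 3
C (Max): max(-13, 3, 0) = 3
G (Min): min(-3, 15, -4) = -4
H (Min): min(1, -10, -11) = -11
I (Min): min(-2, -5, 9) = -5
F (Max): max(-4, -11, -5) = -4
B (Min): min(3, -4) = -4
L (Min): min(10, -18) = -18
M (Min): min(-1, 14, 6) = -1
K (Max): max(-18, -1, 11) = 11
O (Min): min(-10, 16, 12) = -10
P (Min): min(5, 1, -17) = -17
N (Max): max(-10, -17, 14) = 14
J (Min): min(11, 14) = 11
Root (Max): max(-4, 11, 7) = 11

11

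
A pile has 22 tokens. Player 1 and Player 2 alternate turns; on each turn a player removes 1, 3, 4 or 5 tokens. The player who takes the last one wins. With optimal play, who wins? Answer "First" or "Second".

i:   0  1  2  3  4  5  6  7  8  9 10 11 12 13 14 15 16 17 18 19 20 21 22
     L  W  L  W  W  W  W  W  L  W  L  W  W  W  W  W  L  W  L  W  W  W  W
Position 22 is W, so the first player wins.

First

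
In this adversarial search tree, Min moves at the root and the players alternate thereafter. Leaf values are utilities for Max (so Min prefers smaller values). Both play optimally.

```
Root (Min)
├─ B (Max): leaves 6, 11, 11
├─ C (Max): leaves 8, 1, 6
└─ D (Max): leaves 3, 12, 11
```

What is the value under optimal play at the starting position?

B (Max): max(6, 11, 11) = 11
C (Max): max(8, 1, 6) = 8
D (Max): max(3, 12, 11) = 12
Root (Min): min(11, 8, 12) = 8

8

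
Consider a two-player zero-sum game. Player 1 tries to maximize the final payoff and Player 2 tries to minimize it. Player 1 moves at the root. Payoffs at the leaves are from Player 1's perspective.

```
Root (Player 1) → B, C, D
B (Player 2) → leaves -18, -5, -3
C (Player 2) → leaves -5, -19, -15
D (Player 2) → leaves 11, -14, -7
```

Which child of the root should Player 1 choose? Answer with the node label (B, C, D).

D

B (Player 2): min(-18, -5, -3) = -18
C (Player 2): min(-5, -19, -15) = -19
D (Player 2): min(11, -14, -7) = -14
Root (Player 1): max(-18, -19, -14) = -14
Player 1 picks the child with the highest value: D (value -14).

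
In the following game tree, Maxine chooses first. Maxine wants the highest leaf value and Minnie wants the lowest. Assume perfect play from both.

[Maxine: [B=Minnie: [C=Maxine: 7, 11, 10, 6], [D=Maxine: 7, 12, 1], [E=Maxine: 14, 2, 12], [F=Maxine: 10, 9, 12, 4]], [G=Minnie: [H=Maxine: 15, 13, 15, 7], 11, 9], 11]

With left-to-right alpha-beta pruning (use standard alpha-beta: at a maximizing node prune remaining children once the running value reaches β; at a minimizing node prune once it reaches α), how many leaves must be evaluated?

16

C [α=-∞,β=+∞]: v=11
D [α=-∞,β=11]: v=12 after child 2 ≥ β → β-cutoff, skip 1
E [α=-∞,β=11]: v=14 after child 1 ≥ β → β-cutoff, skip 2
F [α=-∞,β=11]: v=12 after child 3 ≥ β → β-cutoff, skip 1
B [α=-∞,β=+∞]: v=11
H [α=11,β=+∞]: v=15
G [α=11,β=+∞]: v=11 after child 2 ≤ α → α-cutoff, skip 1
Root [α=-∞,β=+∞]: v=11
Leaves evaluated: 16 of 21.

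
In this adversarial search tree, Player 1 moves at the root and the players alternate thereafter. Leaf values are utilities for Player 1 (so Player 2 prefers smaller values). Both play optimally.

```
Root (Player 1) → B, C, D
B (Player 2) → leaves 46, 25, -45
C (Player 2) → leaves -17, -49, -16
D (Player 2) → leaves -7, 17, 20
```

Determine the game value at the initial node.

-7

B (Player 2): min(46, 25, -45) = -45
C (Player 2): min(-17, -49, -16) = -49
D (Player 2): min(-7, 17, 20) = -7
Root (Player 1): max(-45, -49, -7) = -7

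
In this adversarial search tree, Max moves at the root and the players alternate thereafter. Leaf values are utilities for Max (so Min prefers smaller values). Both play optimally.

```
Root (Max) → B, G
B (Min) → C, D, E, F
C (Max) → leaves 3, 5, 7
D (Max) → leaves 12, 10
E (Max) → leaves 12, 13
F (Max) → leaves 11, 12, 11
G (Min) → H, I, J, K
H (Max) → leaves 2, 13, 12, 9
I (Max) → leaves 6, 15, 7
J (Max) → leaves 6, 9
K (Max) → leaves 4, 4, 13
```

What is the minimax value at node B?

C: max(3, 5, 7) = 7
D: max(12, 10) = 12
E: max(12, 13) = 13
F: max(11, 12, 11) = 12
B: min(7, 12, 13, 12) = 7

7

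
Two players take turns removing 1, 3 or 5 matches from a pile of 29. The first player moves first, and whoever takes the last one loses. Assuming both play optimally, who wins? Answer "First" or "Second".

Second

Mark each pile size as W (mover wins) or L (mover loses):
i:   0  1  2  3  4  5  6  7  8  9 10 11 12 13 14 15 16 17 18 19 20 21 22 23 24 25 26 27 28 29
     W  L  W  L  W  L  W  L  W  L  W  L  W  L  W  L  W  L  W  L  W  L  W  L  W  L  W  L  W  L
Position 29 is L, so the second player wins.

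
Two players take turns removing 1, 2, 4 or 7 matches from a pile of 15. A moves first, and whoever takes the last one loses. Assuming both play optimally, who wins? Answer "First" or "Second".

Compute winning (W) and losing (L) positions by backward induction:
i:   0  1  2  3  4  5  6  7  8  9 10 11 12 13 14 15
     W  L  W  W  L  W  W  L  W  W  L  W  W  L  W  W
Position 15 is W, so the first player wins.

First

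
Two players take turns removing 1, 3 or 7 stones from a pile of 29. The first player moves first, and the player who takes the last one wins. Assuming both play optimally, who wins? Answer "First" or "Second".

Mark each pile size as W (mover wins) or L (mover loses):
i:   0  1  2  3  4  5  6  7  8  9 10 11 12 13 14 15 16 17 18 19 20 21 22 23 24 25 26 27 28 29
     L  W  L  W  L  W  L  W  L  W  L  W  L  W  L  W  L  W  L  W  L  W  L  W  L  W  L  W  L  W
Position 29 is W, so the first player wins.

First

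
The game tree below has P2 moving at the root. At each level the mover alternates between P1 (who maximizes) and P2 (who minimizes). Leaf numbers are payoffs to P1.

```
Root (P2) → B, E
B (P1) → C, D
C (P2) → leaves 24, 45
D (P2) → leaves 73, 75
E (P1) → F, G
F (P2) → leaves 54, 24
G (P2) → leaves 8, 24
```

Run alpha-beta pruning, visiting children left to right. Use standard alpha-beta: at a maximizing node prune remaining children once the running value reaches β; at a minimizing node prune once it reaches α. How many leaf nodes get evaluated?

7

C [α=-∞,β=+∞]: v=24
D [α=24,β=+∞]: v=73
B [α=-∞,β=+∞]: v=73
F [α=-∞,β=73]: v=24
G [α=24,β=73]: v=8 after child 1 ≤ α → α-cutoff, skip 1
E [α=-∞,β=73]: v=24
Root [α=-∞,β=+∞]: v=24
Leaves evaluated: 7 of 8.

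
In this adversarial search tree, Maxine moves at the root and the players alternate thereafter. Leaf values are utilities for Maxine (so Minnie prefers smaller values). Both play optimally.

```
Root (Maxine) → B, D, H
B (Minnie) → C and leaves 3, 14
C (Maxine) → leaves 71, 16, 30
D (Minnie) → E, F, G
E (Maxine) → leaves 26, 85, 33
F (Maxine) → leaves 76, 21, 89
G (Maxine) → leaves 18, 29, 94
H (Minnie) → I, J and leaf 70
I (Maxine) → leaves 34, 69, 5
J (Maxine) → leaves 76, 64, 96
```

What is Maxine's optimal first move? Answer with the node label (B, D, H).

D

C (Maxine): max(71, 16, 30) = 71
B (Minnie): min(71, 3, 14) = 3
E (Maxine): max(26, 85, 33) = 85
F (Maxine): max(76, 21, 89) = 89
G (Maxine): max(18, 29, 94) = 94
D (Minnie): min(85, 89, 94) = 85
I (Maxine): max(34, 69, 5) = 69
J (Maxine): max(76, 64, 96) = 96
H (Minnie): min(69, 96, 70) = 69
Root (Maxine): max(3, 85, 69) = 85
Maxine picks the child with the highest value: D (value 85).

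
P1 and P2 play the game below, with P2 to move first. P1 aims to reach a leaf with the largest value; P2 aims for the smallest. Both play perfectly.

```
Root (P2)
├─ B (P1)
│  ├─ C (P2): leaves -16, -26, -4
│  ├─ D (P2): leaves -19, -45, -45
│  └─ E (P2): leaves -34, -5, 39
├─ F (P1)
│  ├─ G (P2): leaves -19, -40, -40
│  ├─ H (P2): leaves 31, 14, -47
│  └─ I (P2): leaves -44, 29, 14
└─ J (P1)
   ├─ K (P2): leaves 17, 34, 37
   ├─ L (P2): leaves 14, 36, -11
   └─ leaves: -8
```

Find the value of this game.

-40

C (P2): min(-16, -26, -4) = -26
D (P2): min(-19, -45, -45) = -45
E (P2): min(-34, -5, 39) = -34
B (P1): max(-26, -45, -34) = -26
G (P2): min(-19, -40, -40) = -40
H (P2): min(31, 14, -47) = -47
I (P2): min(-44, 29, 14) = -44
F (P1): max(-40, -47, -44) = -40
K (P2): min(17, 34, 37) = 17
L (P2): min(14, 36, -11) = -11
J (P1): max(17, -11, -8) = 17
Root (P2): min(-26, -40, 17) = -40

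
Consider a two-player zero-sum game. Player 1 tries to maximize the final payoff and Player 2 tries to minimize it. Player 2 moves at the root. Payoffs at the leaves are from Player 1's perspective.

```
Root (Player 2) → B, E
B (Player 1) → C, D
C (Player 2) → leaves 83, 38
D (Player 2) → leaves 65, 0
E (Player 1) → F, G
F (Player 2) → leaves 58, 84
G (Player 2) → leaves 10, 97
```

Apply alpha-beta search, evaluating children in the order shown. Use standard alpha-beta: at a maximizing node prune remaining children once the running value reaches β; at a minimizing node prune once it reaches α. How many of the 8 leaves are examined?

6

C [α=-∞,β=+∞]: v=38
D [α=38,β=+∞]: v=0
B [α=-∞,β=+∞]: v=38
F [α=-∞,β=38]: v=58
E [α=-∞,β=38]: v=58 after child 1 ≥ β → β-cutoff, skip 1
Root [α=-∞,β=+∞]: v=38
Leaves evaluated: 6 of 8.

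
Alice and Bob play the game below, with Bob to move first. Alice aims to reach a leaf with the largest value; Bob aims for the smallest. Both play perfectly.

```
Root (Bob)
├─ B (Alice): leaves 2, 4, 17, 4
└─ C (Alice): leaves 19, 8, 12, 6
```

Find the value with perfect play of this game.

17

B (Alice): max(2, 4, 17, 4) = 17
C (Alice): max(19, 8, 12, 6) = 19
Root (Bob): min(17, 19) = 17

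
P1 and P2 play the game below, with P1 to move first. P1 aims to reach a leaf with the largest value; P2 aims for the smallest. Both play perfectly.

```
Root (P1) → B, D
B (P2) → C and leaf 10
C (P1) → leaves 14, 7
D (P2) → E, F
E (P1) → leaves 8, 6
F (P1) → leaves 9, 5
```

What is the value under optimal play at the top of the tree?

C (P1): max(14, 7) = 14
B (P2): min(14, 10) = 10
E (P1): max(8, 6) = 8
F (P1): max(9, 5) = 9
D (P2): min(8, 9) = 8
Root (P1): max(10, 8) = 10

10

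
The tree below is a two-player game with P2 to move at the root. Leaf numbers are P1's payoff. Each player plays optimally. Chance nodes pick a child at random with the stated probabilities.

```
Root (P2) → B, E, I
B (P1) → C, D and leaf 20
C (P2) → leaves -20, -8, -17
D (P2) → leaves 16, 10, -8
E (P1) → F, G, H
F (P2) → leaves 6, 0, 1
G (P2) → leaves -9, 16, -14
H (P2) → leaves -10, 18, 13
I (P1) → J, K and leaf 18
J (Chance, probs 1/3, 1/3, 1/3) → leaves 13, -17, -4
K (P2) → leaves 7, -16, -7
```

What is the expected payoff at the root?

0

C (P2): min(-20, -8, -17) = -20
D (P2): min(16, 10, -8) = -8
B (P1): max(-20, -8, 20) = 20
F (P2): min(6, 0, 1) = 0
G (P2): min(-9, 16, -14) = -14
H (P2): min(-10, 18, 13) = -10
E (P1): max(0, -14, -10) = 0
J (Chance): 1/3·13 + 1/3·-17 + 1/3·-4 = -2.67
K (P2): min(7, -16, -7) = -16
I (P1): max(-2.67, -16, 18) = 18
Root (P2): min(20, 0, 18) = 0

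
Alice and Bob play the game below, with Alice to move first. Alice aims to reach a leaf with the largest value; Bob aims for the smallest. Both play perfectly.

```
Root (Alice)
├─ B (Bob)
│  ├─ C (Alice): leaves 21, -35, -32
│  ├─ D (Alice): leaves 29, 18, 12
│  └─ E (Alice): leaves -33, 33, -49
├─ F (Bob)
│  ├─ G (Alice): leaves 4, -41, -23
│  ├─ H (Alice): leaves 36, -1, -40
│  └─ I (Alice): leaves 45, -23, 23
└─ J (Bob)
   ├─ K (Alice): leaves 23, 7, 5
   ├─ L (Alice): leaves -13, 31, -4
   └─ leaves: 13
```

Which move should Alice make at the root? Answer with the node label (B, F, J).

C (Alice): max(21, -35, -32) = 21
D (Alice): max(29, 18, 12) = 29
E (Alice): max(-33, 33, -49) = 33
B (Bob): min(21, 29, 33) = 21
G (Alice): max(4, -41, -23) = 4
H (Alice): max(36, -1, -40) = 36
I (Alice): max(45, -23, 23) = 45
F (Bob): min(4, 36, 45) = 4
K (Alice): max(23, 7, 5) = 23
L (Alice): max(-13, 31, -4) = 31
J (Bob): min(23, 31, 13) = 13
Root (Alice): max(21, 4, 13) = 21
Alice picks the child with the highest value: B (value 21).

B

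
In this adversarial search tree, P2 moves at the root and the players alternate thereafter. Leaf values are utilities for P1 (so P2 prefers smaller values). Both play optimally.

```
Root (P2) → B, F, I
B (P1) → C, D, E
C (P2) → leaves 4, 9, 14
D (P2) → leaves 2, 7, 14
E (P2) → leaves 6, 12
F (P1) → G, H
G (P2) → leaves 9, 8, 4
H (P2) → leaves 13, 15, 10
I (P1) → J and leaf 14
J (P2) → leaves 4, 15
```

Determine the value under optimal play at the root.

C (P2): min(4, 9, 14) = 4
D (P2): min(2, 7, 14) = 2
E (P2): min(6, 12) = 6
B (P1): max(4, 2, 6) = 6
G (P2): min(9, 8, 4) = 4
H (P2): min(13, 15, 10) = 10
F (P1): max(4, 10) = 10
J (P2): min(4, 15) = 4
I (P1): max(4, 14) = 14
Root (P2): min(6, 10, 14) = 6

6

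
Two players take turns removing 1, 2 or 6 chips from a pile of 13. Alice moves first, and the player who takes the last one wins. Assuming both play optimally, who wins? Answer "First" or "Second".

Mark each pile size as W (mover wins) or L (mover loses):
i:   0  1  2  3  4  5  6  7  8  9 10 11 12 13
     L  W  W  L  W  W  W  L  W  W  L  W  W  W
Position 13 is W, so the first player wins.

First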